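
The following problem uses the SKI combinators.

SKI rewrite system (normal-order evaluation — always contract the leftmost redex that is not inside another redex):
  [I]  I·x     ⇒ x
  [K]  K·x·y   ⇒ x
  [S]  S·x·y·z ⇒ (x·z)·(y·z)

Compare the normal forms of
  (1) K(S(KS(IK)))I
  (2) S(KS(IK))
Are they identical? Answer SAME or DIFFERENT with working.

Answer: SAME — A ⇓ SS, B ⇓ SS

Reduction:
Term A:
  start: K(S(KS(IK)))I
  [1] S(KS(IK))
  [2] SS

Term B:
  start: S(KS(IK))
  [1] SS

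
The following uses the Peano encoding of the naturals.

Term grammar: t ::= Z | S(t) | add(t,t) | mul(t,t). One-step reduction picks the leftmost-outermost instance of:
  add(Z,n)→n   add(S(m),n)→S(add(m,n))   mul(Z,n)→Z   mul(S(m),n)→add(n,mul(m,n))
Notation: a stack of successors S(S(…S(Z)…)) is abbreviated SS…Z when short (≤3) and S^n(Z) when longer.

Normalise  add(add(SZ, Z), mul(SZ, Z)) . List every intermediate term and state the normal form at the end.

Answer: normal form = SZ  (in 7 steps)

Working:
  start: add(add(SZ, Z), mul(SZ, Z))
  →1  add(S(add(Z, Z)), mul(SZ, Z))
  →2  S(add(add(Z, Z), mul(SZ, Z)))
  →3  S(add(Z, mul(SZ, Z)))
  →4  S(mul(SZ, Z))
  →5  S(add(Z, mul(Z, Z)))
  →6  S(mul(Z, Z))
  →7  SZ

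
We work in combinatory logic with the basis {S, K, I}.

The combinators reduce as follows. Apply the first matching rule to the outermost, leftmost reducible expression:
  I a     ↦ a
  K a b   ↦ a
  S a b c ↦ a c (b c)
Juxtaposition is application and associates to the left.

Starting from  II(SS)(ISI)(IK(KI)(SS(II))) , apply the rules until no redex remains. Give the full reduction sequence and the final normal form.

Answer: normal form = S(KI)(SI(KI))  (in 8 steps)

Derivation:
  start: II(SS)(ISI)(IK(KI)(SS(II)))
  step 1: I(SS)(ISI)(IK(KI)(SS(II)))
  step 2: SS(ISI)(IK(KI)(SS(II)))
  step 3: S(IK(KI)(SS(II)))(ISI(IK(KI)(SS(II))))
  step 4: S(K(KI)(SS(II)))(ISI(IK(KI)(SS(II))))
  step 5: S(KI)(ISI(IK(KI)(SS(II))))
  step 6: S(KI)(SI(IK(KI)(SS(II))))
  step 7: S(KI)(SI(K(KI)(SS(II))))
  step 8: S(KI)(SI(KI))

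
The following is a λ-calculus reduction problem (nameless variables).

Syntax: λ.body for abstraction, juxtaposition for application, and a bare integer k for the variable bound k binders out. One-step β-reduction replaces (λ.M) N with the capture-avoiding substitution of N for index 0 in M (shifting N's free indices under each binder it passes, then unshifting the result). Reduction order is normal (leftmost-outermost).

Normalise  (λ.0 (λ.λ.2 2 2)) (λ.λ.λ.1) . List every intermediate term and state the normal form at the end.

Answer: normal form = λ.λ.1  (in 2 steps)

Derivation:
  start: (λ.0 (λ.λ.2 2 2)) (λ.λ.λ.1)
  [1] (λ.λ.λ.1) (λ.λ.(λ.λ.λ.1) (λ.λ.λ.1) (λ.λ.λ.1))
  [2] λ.λ.1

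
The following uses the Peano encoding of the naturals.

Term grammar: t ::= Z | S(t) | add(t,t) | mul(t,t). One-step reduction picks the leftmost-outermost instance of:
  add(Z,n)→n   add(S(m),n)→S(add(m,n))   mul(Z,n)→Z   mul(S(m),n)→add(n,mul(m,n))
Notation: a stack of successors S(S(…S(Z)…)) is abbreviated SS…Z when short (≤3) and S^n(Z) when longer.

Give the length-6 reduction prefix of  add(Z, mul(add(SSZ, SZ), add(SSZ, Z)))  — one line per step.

Answer: after 6 steps: S(add(S(add(Z, Z)), mul(add(SZ, SZ), add(SSZ, Z))))

Derivation:
  start: add(Z, mul(add(SSZ, SZ), add(SSZ, Z)))
  →1  mul(add(SSZ, SZ), add(SSZ, Z))
  →2  mul(S(add(SZ, SZ)), add(SSZ, Z))
  →3  add(add(SSZ, Z), mul(add(SZ, SZ), add(SSZ, Z)))
  →4  add(S(add(SZ, Z)), mul(add(SZ, SZ), add(SSZ, Z)))
  →5  S(add(add(SZ, Z), mul(add(SZ, SZ), add(SSZ, Z))))
  →6  S(add(S(add(Z, Z)), mul(add(SZ, SZ), add(SSZ, Z))))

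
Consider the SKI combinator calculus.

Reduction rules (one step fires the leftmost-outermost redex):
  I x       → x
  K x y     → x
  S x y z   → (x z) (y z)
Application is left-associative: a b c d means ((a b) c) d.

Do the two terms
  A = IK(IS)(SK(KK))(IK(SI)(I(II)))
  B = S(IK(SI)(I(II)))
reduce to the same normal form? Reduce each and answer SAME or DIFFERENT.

Answer: SAME — A ⇓ S(SI), B ⇓ S(SI)

Derivation:
Term A:
  start: IK(IS)(SK(KK))(IK(SI)(I(II)))
  →1  K(IS)(SK(KK))(IK(SI)(I(II)))
  →2  IS(IK(SI)(I(II)))
  →3  S(IK(SI)(I(II)))
  →4  S(K(SI)(I(II)))
  →5  S(SI)

Term B:
  start: S(IK(SI)(I(II)))
  →1  S(K(SI)(I(II)))
  →2  S(SI)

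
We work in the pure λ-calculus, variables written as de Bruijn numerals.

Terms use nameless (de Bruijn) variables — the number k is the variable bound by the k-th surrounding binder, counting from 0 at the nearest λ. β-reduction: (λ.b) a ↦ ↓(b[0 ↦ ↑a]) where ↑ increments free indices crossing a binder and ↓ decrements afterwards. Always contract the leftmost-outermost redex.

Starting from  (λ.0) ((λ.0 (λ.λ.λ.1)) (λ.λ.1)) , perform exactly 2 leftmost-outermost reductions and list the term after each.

  start: (λ.0) ((λ.0 (λ.λ.λ.1)) (λ.λ.1))
  step 1: (λ.0 (λ.λ.λ.1)) (λ.λ.1)
  step 2: (λ.λ.1) (λ.λ.λ.1)

Answer: after 2 steps: (λ.λ.1) (λ.λ.λ.1)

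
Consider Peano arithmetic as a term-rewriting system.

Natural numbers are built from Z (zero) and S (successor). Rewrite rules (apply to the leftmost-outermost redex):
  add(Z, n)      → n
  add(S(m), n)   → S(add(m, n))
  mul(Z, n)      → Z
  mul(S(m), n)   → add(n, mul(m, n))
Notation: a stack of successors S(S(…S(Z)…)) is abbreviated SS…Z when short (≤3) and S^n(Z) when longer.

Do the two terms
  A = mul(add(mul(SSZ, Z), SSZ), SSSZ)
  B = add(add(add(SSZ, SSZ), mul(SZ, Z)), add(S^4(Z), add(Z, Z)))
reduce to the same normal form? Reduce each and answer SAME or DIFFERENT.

Term A:
  start: mul(add(mul(SSZ, Z), SSZ), SSSZ)
  step 1: mul(add(add(Z, mul(SZ, Z)), SSZ), SSSZ)
  step 2: mul(add(mul(SZ, Z), SSZ), SSSZ)
  step 3: mul(add(add(Z, mul(Z, Z)), SSZ), SSSZ)
  step 4: mul(add(mul(Z, Z), SSZ), SSSZ)
  step 5: mul(add(Z, SSZ), SSSZ)
  step 6: mul(SSZ, SSSZ)
  step 7: add(SSSZ, mul(SZ, SSSZ))
  step 8: S(add(SSZ, mul(SZ, SSSZ)))
  step 9: S(S(add(SZ, mul(SZ, SSSZ))))
  step 10: S(S(S(add(Z, mul(SZ, SSSZ)))))
  step 11: S(S(S(mul(SZ, SSSZ))))
  step 12: S(S(S(add(SSSZ, mul(Z, SSSZ)))))
  step 13: S(S(S(S(add(SSZ, mul(Z, SSSZ))))))
  step 14: S(S(S(S(S(add(SZ, mul(Z, SSSZ)))))))
  step 15: S(S(S(S(S(S(add(Z, mul(Z, SSSZ))))))))
  step 16: S(S(S(S(S(S(mul(Z, SSSZ)))))))
  step 17: S^6(Z)

Term B:
  start: add(add(add(SSZ, SSZ), mul(SZ, Z)), add(S^4(Z), add(Z, Z)))
  step 1: add(add(S(add(SZ, SSZ)), mul(SZ, Z)), add(S^4(Z), add(Z, Z)))
  step 2: add(S(add(add(SZ, SSZ), mul(SZ, Z))), add(S^4(Z), add(Z, Z)))
  step 3: S(add(add(add(SZ, SSZ), mul(SZ, Z)), add(S^4(Z), add(Z, Z))))
  step 4: S(add(add(S(add(Z, SSZ)), mul(SZ, Z)), add(S^4(Z), add(Z, Z))))
  step 5: S(add(S(add(add(Z, SSZ), mul(SZ, Z))), add(S^4(Z), add(Z, Z))))
  step 6: S(S(add(add(add(Z, SSZ), mul(SZ, Z)), add(S^4(Z), add(Z, Z)))))
  step 7: S(S(add(add(SSZ, mul(SZ, Z)), add(S^4(Z), add(Z, Z)))))
  step 8: S(S(add(S(add(SZ, mul(SZ, Z))), add(S^4(Z), add(Z, Z)))))
  step 9: S(S(S(add(add(SZ, mul(SZ, Z)), add(S^4(Z), add(Z, Z))))))
  step 10: S(S(S(add(S(add(Z, mul(SZ, Z))), add(S^4(Z), add(Z, Z))))))
  step 11: S(S(S(S(add(add(Z, mul(SZ, Z)), add(S^4(Z), add(Z, Z)))))))
  step 12: S(S(S(S(add(mul(SZ, Z), add(S^4(Z), add(Z, Z)))))))
  step 13: S(S(S(S(add(add(Z, mul(Z, Z)), add(S^4(Z), add(Z, Z)))))))
  step 14: S(S(S(S(add(mul(Z, Z), add(S^4(Z), add(Z, Z)))))))
  step 15: S(S(S(S(add(Z, add(S^4(Z), add(Z, Z)))))))
  step 16: S(S(S(S(add(S^4(Z), add(Z, Z))))))
  step 17: S(S(S(S(S(add(SSSZ, add(Z, Z)))))))
  step 18: S(S(S(S(S(S(add(SSZ, add(Z, Z))))))))
  step 19: S(S(S(S(S(S(S(add(SZ, add(Z, Z)))))))))
  step 20: S(S(S(S(S(S(S(S(add(Z, add(Z, Z))))))))))
  step 21: S(S(S(S(S(S(S(S(add(Z, Z)))))))))
  step 22: S^8(Z)

Answer: DIFFERENT — A ⇓ S^6(Z), B ⇓ S^8(Z)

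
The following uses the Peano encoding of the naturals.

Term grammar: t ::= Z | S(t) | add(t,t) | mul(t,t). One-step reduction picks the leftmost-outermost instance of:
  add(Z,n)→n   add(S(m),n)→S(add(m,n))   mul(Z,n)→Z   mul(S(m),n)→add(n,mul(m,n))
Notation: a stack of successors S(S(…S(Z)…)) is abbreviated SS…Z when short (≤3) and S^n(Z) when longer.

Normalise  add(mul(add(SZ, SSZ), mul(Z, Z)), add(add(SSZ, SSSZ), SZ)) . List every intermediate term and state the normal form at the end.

  start: add(mul(add(SZ, SSZ), mul(Z, Z)), add(add(SSZ, SSSZ), SZ))
  [1] add(mul(S(add(Z, SSZ)), mul(Z, Z)), add(add(SSZ, SSSZ), SZ))
  [2] add(add(mul(Z, Z), mul(add(Z, SSZ), mul(Z, Z))), add(add(SSZ, SSSZ), SZ))
  [3] add(add(Z, mul(add(Z, SSZ), mul(Z, Z))), add(add(SSZ, SSSZ), SZ))
  [4] add(mul(add(Z, SSZ), mul(Z, Z)), add(add(SSZ, SSSZ), SZ))
  [5] add(mul(SSZ, mul(Z, Z)), add(add(SSZ, SSSZ), SZ))
  [6] add(add(mul(Z, Z), mul(SZ, mul(Z, Z))), add(add(SSZ, SSSZ), SZ))
  [7] add(add(Z, mul(SZ, mul(Z, Z))), add(add(SSZ, SSSZ), SZ))
  [8] add(mul(SZ, mul(Z, Z)), add(add(SSZ, SSSZ), SZ))
  [9] add(add(mul(Z, Z), mul(Z, mul(Z, Z))), add(add(SSZ, SSSZ), SZ))
  [10] add(add(Z, mul(Z, mul(Z, Z))), add(add(SSZ, SSSZ), SZ))
  [11] add(mul(Z, mul(Z, Z)), add(add(SSZ, SSSZ), SZ))
  [12] add(Z, add(add(SSZ, SSSZ), SZ))
  [13] add(add(SSZ, SSSZ), SZ)
  [14] add(S(add(SZ, SSSZ)), SZ)
  [15] S(add(add(SZ, SSSZ), SZ))
  [16] S(add(S(add(Z, SSSZ)), SZ))
  [17] S(S(add(add(Z, SSSZ), SZ)))
  [18] S(S(add(SSSZ, SZ)))
  [19] S(S(S(add(SSZ, SZ))))
  [20] S(S(S(S(add(SZ, SZ)))))
  [21] S(S(S(S(S(add(Z, SZ))))))
  [22] S^6(Z)

Answer: normal form = S^6(Z)  (in 22 steps)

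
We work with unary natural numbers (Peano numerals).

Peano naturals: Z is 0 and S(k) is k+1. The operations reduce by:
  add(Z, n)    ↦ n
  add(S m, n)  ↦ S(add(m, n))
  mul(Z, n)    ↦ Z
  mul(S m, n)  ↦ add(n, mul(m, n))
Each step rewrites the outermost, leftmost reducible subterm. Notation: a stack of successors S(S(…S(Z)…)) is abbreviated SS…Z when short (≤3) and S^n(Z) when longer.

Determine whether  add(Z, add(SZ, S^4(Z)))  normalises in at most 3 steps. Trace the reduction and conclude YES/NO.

  start: add(Z, add(SZ, S^4(Z)))
  [1] add(SZ, S^4(Z))
  [2] S(add(Z, S^4(Z)))
  [3] S^5(Z)

Answer: YES — reaches normal form S^5(Z) in 3 ≤ 3 steps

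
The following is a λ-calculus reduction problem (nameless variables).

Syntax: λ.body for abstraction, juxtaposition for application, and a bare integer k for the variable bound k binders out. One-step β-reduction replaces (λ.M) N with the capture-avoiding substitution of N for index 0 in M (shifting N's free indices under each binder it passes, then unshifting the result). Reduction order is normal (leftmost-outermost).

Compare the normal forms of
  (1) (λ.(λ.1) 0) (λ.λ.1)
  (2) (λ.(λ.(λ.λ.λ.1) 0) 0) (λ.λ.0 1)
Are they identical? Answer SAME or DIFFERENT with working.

Answer: SAME — A ⇓ λ.λ.1, B ⇓ λ.λ.1

Working:
Term A:
  start: (λ.(λ.1) 0) (λ.λ.1)
  [1] (λ.λ.λ.1) (λ.λ.1)
  [2] λ.λ.1

Term B:
  start: (λ.(λ.(λ.λ.λ.1) 0) 0) (λ.λ.0 1)
  [1] (λ.(λ.λ.λ.1) 0) (λ.λ.0 1)
  [2] (λ.λ.λ.1) (λ.λ.0 1)
  [3] λ.λ.1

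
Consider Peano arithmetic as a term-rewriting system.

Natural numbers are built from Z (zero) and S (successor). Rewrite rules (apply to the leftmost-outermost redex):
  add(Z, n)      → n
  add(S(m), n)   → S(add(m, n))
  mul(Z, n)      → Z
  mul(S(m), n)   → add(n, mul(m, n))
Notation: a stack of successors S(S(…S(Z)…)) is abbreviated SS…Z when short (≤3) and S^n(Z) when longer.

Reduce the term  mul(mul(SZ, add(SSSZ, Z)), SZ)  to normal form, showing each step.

  start: mul(mul(SZ, add(SSSZ, Z)), SZ)
  step 1: mul(add(add(SSSZ, Z), mul(Z, add(SSSZ, Z))), SZ)
  step 2: mul(add(S(add(SSZ, Z)), mul(Z, add(SSSZ, Z))), SZ)
  step 3: mul(S(add(add(SSZ, Z), mul(Z, add(SSSZ, Z)))), SZ)
  step 4: add(SZ, mul(add(add(SSZ, Z), mul(Z, add(SSSZ, Z))), SZ))
  step 5: S(add(Z, mul(add(add(SSZ, Z), mul(Z, add(SSSZ, Z))), SZ)))
  step 6: S(mul(add(add(SSZ, Z), mul(Z, add(SSSZ, Z))), SZ))
  step 7: S(mul(add(S(add(SZ, Z)), mul(Z, add(SSSZ, Z))), SZ))
  step 8: S(mul(S(add(add(SZ, Z), mul(Z, add(SSSZ, Z)))), SZ))
  step 9: S(add(SZ, mul(add(add(SZ, Z), mul(Z, add(SSSZ, Z))), SZ)))
  step 10: S(S(add(Z, mul(add(add(SZ, Z), mul(Z, add(SSSZ, Z))), SZ))))
  step 11: S(S(mul(add(add(SZ, Z), mul(Z, add(SSSZ, Z))), SZ)))
  step 12: S(S(mul(add(S(add(Z, Z)), mul(Z, add(SSSZ, Z))), SZ)))
  step 13: S(S(mul(S(add(add(Z, Z), mul(Z, add(SSSZ, Z)))), SZ)))
  step 14: S(S(add(SZ, mul(add(add(Z, Z), mul(Z, add(SSSZ, Z))), SZ))))
  step 15: S(S(S(add(Z, mul(add(add(Z, Z), mul(Z, add(SSSZ, Z))), SZ)))))
  step 16: S(S(S(mul(add(add(Z, Z), mul(Z, add(SSSZ, Z))), SZ))))
  step 17: S(S(S(mul(add(Z, mul(Z, add(SSSZ, Z))), SZ))))
  step 18: S(S(S(mul(mul(Z, add(SSSZ, Z)), SZ))))
  step 19: S(S(S(mul(Z, SZ))))
  step 20: SSSZ

Answer: normal form = SSSZ  (in 20 steps)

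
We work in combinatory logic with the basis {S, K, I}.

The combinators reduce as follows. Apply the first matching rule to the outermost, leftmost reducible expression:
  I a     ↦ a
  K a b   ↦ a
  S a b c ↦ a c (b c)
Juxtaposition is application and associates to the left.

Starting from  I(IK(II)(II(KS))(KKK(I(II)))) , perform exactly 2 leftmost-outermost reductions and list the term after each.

Answer: after 2 steps: K(II)(II(KS))(KKK(I(II)))

Working:
  start: I(IK(II)(II(KS))(KKK(I(II))))
  step 1: IK(II)(II(KS))(KKK(I(II)))
  step 2: K(II)(II(KS))(KKK(I(II)))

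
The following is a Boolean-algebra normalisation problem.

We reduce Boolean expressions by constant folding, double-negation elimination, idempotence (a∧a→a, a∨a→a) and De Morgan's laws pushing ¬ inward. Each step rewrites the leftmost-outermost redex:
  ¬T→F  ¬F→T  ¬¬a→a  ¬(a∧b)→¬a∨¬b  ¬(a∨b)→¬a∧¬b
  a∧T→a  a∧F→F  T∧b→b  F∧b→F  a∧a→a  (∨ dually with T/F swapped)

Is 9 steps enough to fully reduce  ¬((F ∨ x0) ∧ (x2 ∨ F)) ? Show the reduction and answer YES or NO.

Answer: YES — reaches normal form ¬x0 ∨ ¬x2 in 7 ≤ 9 steps

Derivation:
  start: ¬((F ∨ x0) ∧ (x2 ∨ F))
  [1] ¬(F ∨ x0) ∨ ¬(x2 ∨ F)
  [2] (¬F ∧ ¬x0) ∨ ¬(x2 ∨ F)
  [3] (T ∧ ¬x0) ∨ ¬(x2 ∨ F)
  [4] ¬x0 ∨ ¬(x2 ∨ F)
  [5] ¬x0 ∨ (¬x2 ∧ ¬F)
  [6] ¬x0 ∨ (¬x2 ∧ T)
  [7] ¬x0 ∨ ¬x2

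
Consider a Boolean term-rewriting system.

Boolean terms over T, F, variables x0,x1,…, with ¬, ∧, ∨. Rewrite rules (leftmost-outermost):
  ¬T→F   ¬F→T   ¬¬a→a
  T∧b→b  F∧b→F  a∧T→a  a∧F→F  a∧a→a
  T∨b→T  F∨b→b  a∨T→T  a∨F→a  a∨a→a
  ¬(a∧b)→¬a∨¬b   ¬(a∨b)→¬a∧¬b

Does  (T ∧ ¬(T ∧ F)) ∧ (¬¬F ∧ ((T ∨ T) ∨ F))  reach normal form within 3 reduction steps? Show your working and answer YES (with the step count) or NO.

Answer: NO — after 3 steps the term is (F ∨ ¬F) ∧ (¬¬F ∧ ((T ∨ T) ∨ F)), not yet normal

Reduction:
  start: (T ∧ ¬(T ∧ F)) ∧ (¬¬F ∧ ((T ∨ T) ∨ F))
  [1] ¬(T ∧ F) ∧ (¬¬F ∧ ((T ∨ T) ∨ F))
  [2] (¬T ∨ ¬F) ∧ (¬¬F ∧ ((T ∨ T) ∨ F))
  [3] (F ∨ ¬F) ∧ (¬¬F ∧ ((T ∨ T) ∨ F))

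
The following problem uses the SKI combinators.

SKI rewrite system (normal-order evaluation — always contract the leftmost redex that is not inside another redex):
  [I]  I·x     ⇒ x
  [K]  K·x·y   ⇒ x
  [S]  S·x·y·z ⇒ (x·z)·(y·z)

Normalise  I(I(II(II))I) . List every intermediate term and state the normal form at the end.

Answer: normal form = I  (in 6 steps)

Working:
  start: I(I(II(II))I)
  [1] I(II(II))I
  [2] II(II)I
  [3] I(II)I
  [4] III
  [5] II
  [6] I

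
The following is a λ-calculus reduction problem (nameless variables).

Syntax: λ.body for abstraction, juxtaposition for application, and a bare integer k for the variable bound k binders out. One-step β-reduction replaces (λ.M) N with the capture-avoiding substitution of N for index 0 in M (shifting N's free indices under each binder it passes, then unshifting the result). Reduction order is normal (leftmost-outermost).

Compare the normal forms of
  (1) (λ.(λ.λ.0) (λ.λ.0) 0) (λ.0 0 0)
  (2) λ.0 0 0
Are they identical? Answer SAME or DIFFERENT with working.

Answer: SAME — A ⇓ λ.0 0 0, B ⇓ λ.0 0 0

Working:
Term A:
  start: (λ.(λ.λ.0) (λ.λ.0) 0) (λ.0 0 0)
  [1] (λ.λ.0) (λ.λ.0) (λ.0 0 0)
  [2] (λ.0) (λ.0 0 0)
  [3] λ.0 0 0

Term B:
  start: λ.0 0 0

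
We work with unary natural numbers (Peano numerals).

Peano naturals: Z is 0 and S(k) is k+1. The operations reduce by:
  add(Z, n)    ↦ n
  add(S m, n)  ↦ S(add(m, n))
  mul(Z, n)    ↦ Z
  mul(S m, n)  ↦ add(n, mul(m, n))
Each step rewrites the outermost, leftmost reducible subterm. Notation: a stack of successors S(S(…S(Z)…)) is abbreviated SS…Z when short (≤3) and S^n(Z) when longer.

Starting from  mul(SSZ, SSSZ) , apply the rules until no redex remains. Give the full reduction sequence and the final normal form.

Answer: normal form = S^6(Z)  (in 11 steps)

Working:
  start: mul(SSZ, SSSZ)
  step 1: add(SSSZ, mul(SZ, SSSZ))
  step 2: S(add(SSZ, mul(SZ, SSSZ)))
  step 3: S(S(add(SZ, mul(SZ, SSSZ))))
  step 4: S(S(S(add(Z, mul(SZ, SSSZ)))))
  step 5: S(S(S(mul(SZ, SSSZ))))
  step 6: S(S(S(add(SSSZ, mul(Z, SSSZ)))))
  step 7: S(S(S(S(add(SSZ, mul(Z, SSSZ))))))
  step 8: S(S(S(S(S(add(SZ, mul(Z, SSSZ)))))))
  step 9: S(S(S(S(S(S(add(Z, mul(Z, SSSZ))))))))
  step 10: S(S(S(S(S(S(mul(Z, SSSZ)))))))
  step 11: S^6(Z)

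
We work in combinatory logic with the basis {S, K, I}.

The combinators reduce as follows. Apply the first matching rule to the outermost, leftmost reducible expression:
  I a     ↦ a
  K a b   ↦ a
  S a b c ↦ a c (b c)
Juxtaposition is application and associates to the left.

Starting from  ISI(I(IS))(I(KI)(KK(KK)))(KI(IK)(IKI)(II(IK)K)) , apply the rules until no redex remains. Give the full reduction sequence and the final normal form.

Answer: normal form = SII  (in 14 steps)

Reduction:
  start: ISI(I(IS))(I(KI)(KK(KK)))(KI(IK)(IKI)(II(IK)K))
  [1] SI(I(IS))(I(KI)(KK(KK)))(KI(IK)(IKI)(II(IK)K))
  [2] I(I(KI)(KK(KK)))(I(IS)(I(KI)(KK(KK))))(KI(IK)(IKI)(II(IK)K))
  [3] I(KI)(KK(KK))(I(IS)(I(KI)(KK(KK))))(KI(IK)(IKI)(II(IK)K))
  [4] KI(KK(KK))(I(IS)(I(KI)(KK(KK))))(KI(IK)(IKI)(II(IK)K))
  [5] I(I(IS)(I(KI)(KK(KK))))(KI(IK)(IKI)(II(IK)K))
  [6] I(IS)(I(KI)(KK(KK)))(KI(IK)(IKI)(II(IK)K))
  [7] IS(I(KI)(KK(KK)))(KI(IK)(IKI)(II(IK)K))
  [8] S(I(KI)(KK(KK)))(KI(IK)(IKI)(II(IK)K))
  [9] S(KI(KK(KK)))(KI(IK)(IKI)(II(IK)K))
  [10] SI(KI(IK)(IKI)(II(IK)K))
  [11] SI(I(IKI)(II(IK)K))
  [12] SI(IKI(II(IK)K))
  [13] SI(KI(II(IK)K))
  [14] SII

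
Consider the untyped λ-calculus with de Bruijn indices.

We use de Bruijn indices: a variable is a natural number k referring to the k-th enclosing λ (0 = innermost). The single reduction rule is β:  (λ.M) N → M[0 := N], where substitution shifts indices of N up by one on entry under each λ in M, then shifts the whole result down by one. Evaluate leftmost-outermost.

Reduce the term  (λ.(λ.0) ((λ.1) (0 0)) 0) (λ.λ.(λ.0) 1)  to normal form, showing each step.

Answer: normal form = λ.λ.λ.1  (in 6 steps)

Reduction:
  start: (λ.(λ.0) ((λ.1) (0 0)) 0) (λ.λ.(λ.0) 1)
  →1  (λ.0) ((λ.λ.λ.(λ.0) 1) ((λ.λ.(λ.0) 1) (λ.λ.(λ.0) 1))) (λ.λ.(λ.0) 1)
  →2  (λ.λ.λ.(λ.0) 1) ((λ.λ.(λ.0) 1) (λ.λ.(λ.0) 1)) (λ.λ.(λ.0) 1)
  →3  (λ.λ.(λ.0) 1) (λ.λ.(λ.0) 1)
  →4  λ.(λ.0) (λ.λ.(λ.0) 1)
  →5  λ.λ.λ.(λ.0) 1
  →6  λ.λ.λ.1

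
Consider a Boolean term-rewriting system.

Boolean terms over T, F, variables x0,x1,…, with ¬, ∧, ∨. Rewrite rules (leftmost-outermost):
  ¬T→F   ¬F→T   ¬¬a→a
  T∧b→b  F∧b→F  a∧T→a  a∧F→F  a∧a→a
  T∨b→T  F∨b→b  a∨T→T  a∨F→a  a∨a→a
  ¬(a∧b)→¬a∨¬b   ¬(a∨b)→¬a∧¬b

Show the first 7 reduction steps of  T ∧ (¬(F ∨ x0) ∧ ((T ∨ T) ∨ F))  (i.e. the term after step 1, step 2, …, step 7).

Answer: after 7 steps: ¬x0

Derivation:
  start: T ∧ (¬(F ∨ x0) ∧ ((T ∨ T) ∨ F))
  →1  ¬(F ∨ x0) ∧ ((T ∨ T) ∨ F)
  →2  (¬F ∧ ¬x0) ∧ ((T ∨ T) ∨ F)
  →3  (T ∧ ¬x0) ∧ ((T ∨ T) ∨ F)
  →4  ¬x0 ∧ ((T ∨ T) ∨ F)
  →5  ¬x0 ∧ (T ∨ T)
  →6  ¬x0 ∧ T
  →7  ¬x0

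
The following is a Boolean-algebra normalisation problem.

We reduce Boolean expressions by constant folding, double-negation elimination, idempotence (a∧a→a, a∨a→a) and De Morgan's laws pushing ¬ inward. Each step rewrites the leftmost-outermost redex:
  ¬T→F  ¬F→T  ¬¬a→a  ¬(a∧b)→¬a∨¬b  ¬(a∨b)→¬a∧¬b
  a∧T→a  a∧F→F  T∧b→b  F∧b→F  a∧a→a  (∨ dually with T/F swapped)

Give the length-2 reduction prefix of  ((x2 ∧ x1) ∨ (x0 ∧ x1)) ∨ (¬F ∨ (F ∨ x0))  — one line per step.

Answer: after 2 steps: ((x2 ∧ x1) ∨ (x0 ∧ x1)) ∨ T

Derivation:
  start: ((x2 ∧ x1) ∨ (x0 ∧ x1)) ∨ (¬F ∨ (F ∨ x0))
  [1] ((x2 ∧ x1) ∨ (x0 ∧ x1)) ∨ (T ∨ (F ∨ x0))
  [2] ((x2 ∧ x1) ∨ (x0 ∧ x1)) ∨ T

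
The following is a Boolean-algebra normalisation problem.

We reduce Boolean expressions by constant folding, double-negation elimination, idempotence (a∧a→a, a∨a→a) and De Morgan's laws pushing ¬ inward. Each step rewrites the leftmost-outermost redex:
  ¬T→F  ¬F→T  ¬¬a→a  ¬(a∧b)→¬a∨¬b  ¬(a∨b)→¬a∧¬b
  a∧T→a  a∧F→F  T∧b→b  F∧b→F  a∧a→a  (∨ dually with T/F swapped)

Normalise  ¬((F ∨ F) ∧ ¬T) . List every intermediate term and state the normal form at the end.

Answer: normal form = T  (in 5 steps)

Working:
  start: ¬((F ∨ F) ∧ ¬T)
  step 1: ¬(F ∨ F) ∨ ¬¬T
  step 2: (¬F ∧ ¬F) ∨ ¬¬T
  step 3: ¬F ∨ ¬¬T
  step 4: T ∨ ¬¬T
  step 5: T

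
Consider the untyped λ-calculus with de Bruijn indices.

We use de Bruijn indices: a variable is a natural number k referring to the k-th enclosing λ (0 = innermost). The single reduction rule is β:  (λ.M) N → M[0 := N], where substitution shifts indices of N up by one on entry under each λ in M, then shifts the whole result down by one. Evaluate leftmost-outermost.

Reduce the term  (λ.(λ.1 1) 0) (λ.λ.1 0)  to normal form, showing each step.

  start: (λ.(λ.1 1) 0) (λ.λ.1 0)
  [1] (λ.(λ.λ.1 0) (λ.λ.1 0)) (λ.λ.1 0)
  [2] (λ.λ.1 0) (λ.λ.1 0)
  [3] λ.(λ.λ.1 0) 0
  [4] λ.λ.1 0

Answer: normal form = λ.λ.1 0  (in 4 steps)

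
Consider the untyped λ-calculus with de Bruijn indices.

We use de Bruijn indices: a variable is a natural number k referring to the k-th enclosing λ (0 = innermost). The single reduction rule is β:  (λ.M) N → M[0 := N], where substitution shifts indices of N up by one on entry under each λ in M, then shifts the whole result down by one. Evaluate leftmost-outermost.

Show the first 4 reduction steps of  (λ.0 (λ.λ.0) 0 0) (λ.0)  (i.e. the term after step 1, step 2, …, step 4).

Answer: after 4 steps: λ.0

Derivation:
  start: (λ.0 (λ.λ.0) 0 0) (λ.0)
  step 1: (λ.0) (λ.λ.0) (λ.0) (λ.0)
  step 2: (λ.λ.0) (λ.0) (λ.0)
  step 3: (λ.0) (λ.0)
  step 4: λ.0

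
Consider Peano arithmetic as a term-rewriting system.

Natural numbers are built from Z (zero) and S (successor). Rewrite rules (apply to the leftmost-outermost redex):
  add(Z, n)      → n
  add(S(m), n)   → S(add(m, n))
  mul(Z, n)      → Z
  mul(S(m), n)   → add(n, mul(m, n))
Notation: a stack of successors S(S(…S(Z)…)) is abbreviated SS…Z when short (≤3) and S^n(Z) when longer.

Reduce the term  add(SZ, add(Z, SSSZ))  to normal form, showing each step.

Answer: normal form = S^4(Z)  (in 3 steps)

Reduction:
  start: add(SZ, add(Z, SSSZ))
  →1  S(add(Z, add(Z, SSSZ)))
  →2  S(add(Z, SSSZ))
  →3  S^4(Z)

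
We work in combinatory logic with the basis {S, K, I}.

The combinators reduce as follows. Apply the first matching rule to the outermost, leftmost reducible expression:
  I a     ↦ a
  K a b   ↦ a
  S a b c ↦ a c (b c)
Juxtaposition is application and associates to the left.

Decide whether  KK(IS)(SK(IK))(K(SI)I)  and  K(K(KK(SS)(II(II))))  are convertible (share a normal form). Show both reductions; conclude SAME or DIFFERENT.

Answer: DIFFERENT — A ⇓ SKK, B ⇓ K(K(KI))

Reduction:
Term A:
  start: KK(IS)(SK(IK))(K(SI)I)
  step 1: K(SK(IK))(K(SI)I)
  step 2: SK(IK)
  step 3: SKK

Term B:
  start: K(K(KK(SS)(II(II))))
  step 1: K(K(K(II(II))))
  step 2: K(K(K(I(II))))
  step 3: K(K(K(II)))
  step 4: K(K(KI))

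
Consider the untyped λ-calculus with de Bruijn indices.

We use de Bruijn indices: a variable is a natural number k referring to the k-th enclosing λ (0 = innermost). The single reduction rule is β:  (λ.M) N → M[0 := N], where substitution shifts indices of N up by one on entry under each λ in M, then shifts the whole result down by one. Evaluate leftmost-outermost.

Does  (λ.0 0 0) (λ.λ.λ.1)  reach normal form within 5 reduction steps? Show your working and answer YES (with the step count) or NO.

  start: (λ.0 0 0) (λ.λ.λ.1)
  →1  (λ.λ.λ.1) (λ.λ.λ.1) (λ.λ.λ.1)
  →2  (λ.λ.1) (λ.λ.λ.1)
  →3  λ.λ.λ.λ.1

Answer: YES — reaches normal form λ.λ.λ.λ.1 in 3 ≤ 5 steps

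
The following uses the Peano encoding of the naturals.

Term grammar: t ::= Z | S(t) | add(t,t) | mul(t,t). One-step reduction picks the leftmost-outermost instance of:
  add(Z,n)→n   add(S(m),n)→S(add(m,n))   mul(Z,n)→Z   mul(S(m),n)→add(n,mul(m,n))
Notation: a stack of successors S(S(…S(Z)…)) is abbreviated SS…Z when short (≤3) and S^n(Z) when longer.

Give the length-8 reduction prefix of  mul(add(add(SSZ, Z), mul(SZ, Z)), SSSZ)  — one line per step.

  start: mul(add(add(SSZ, Z), mul(SZ, Z)), SSSZ)
  [1] mul(add(S(add(SZ, Z)), mul(SZ, Z)), SSSZ)
  [2] mul(S(add(add(SZ, Z), mul(SZ, Z))), SSSZ)
  [3] add(SSSZ, mul(add(add(SZ, Z), mul(SZ, Z)), SSSZ))
  [4] S(add(SSZ, mul(add(add(SZ, Z), mul(SZ, Z)), SSSZ)))
  [5] S(S(add(SZ, mul(add(add(SZ, Z), mul(SZ, Z)), SSSZ))))
  [6] S(S(S(add(Z, mul(add(add(SZ, Z), mul(SZ, Z)), SSSZ)))))
  [7] S(S(S(mul(add(add(SZ, Z), mul(SZ, Z)), SSSZ))))
  [8] S(S(S(mul(add(S(add(Z, Z)), mul(SZ, Z)), SSSZ))))

Answer: after 8 steps: S(S(S(mul(add(S(add(Z, Z)), mul(SZ, Z)), SSSZ))))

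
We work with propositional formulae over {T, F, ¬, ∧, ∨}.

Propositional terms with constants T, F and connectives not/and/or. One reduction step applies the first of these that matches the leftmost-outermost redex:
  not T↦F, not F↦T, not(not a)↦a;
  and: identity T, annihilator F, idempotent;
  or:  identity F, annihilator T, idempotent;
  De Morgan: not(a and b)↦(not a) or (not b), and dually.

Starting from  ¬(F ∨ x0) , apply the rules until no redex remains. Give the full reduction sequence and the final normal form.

Answer: normal form = ¬x0  (in 3 steps)

Derivation:
  start: ¬(F ∨ x0)
  →1  ¬F ∧ ¬x0
  →2  T ∧ ¬x0
  →3  ¬x0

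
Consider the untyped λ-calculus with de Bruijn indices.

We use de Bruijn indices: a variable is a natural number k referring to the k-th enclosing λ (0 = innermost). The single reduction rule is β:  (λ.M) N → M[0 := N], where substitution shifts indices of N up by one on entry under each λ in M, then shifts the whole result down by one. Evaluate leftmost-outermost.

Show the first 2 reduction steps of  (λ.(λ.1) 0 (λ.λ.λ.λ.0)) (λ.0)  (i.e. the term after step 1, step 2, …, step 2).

  start: (λ.(λ.1) 0 (λ.λ.λ.λ.0)) (λ.0)
  →1  (λ.λ.0) (λ.0) (λ.λ.λ.λ.0)
  →2  (λ.0) (λ.λ.λ.λ.0)

Answer: after 2 steps: (λ.0) (λ.λ.λ.λ.0)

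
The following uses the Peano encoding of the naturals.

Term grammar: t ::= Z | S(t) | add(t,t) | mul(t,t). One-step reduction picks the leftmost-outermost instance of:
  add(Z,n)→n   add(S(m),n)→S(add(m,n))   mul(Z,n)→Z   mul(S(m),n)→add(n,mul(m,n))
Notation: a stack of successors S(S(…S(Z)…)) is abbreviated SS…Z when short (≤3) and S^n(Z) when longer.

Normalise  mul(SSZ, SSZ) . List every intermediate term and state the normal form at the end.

  start: mul(SSZ, SSZ)
  [1] add(SSZ, mul(SZ, SSZ))
  [2] S(add(SZ, mul(SZ, SSZ)))
  [3] S(S(add(Z, mul(SZ, SSZ))))
  [4] S(S(mul(SZ, SSZ)))
  [5] S(S(add(SSZ, mul(Z, SSZ))))
  [6] S(S(S(add(SZ, mul(Z, SSZ)))))
  [7] S(S(S(S(add(Z, mul(Z, SSZ))))))
  [8] S(S(S(S(mul(Z, SSZ)))))
  [9] S^4(Z)

Answer: normal form = S^4(Z)  (in 9 steps)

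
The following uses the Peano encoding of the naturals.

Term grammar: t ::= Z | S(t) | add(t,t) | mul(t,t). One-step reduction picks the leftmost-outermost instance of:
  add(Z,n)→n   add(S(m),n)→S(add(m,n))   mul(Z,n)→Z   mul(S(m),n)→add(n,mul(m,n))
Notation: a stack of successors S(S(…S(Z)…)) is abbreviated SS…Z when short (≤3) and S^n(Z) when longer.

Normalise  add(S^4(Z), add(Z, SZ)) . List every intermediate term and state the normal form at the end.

Answer: normal form = S^5(Z)  (in 6 steps)

Reduction:
  start: add(S^4(Z), add(Z, SZ))
  step 1: S(add(SSSZ, add(Z, SZ)))
  step 2: S(S(add(SSZ, add(Z, SZ))))
  step 3: S(S(S(add(SZ, add(Z, SZ)))))
  step 4: S(S(S(S(add(Z, add(Z, SZ))))))
  step 5: S(S(S(S(add(Z, SZ)))))
  step 6: S^5(Z)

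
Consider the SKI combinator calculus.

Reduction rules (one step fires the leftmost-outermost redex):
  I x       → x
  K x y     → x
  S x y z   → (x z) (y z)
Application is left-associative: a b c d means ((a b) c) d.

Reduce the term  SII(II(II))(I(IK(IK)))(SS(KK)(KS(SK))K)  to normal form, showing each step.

Answer: normal form = K  (in 15 steps)

Derivation:
  start: SII(II(II))(I(IK(IK)))(SS(KK)(KS(SK))K)
  →1  I(II(II))(I(II(II)))(I(IK(IK)))(SS(KK)(KS(SK))K)
  →2  II(II)(I(II(II)))(I(IK(IK)))(SS(KK)(KS(SK))K)
  →3  I(II)(I(II(II)))(I(IK(IK)))(SS(KK)(KS(SK))K)
  →4  II(I(II(II)))(I(IK(IK)))(SS(KK)(KS(SK))K)
  →5  I(I(II(II)))(I(IK(IK)))(SS(KK)(KS(SK))K)
  →6  I(II(II))(I(IK(IK)))(SS(KK)(KS(SK))K)
  →7  II(II)(I(IK(IK)))(SS(KK)(KS(SK))K)
  →8  I(II)(I(IK(IK)))(SS(KK)(KS(SK))K)
  →9  II(I(IK(IK)))(SS(KK)(KS(SK))K)
  →10  I(I(IK(IK)))(SS(KK)(KS(SK))K)
  →11  I(IK(IK))(SS(KK)(KS(SK))K)
  →12  IK(IK)(SS(KK)(KS(SK))K)
  →13  K(IK)(SS(KK)(KS(SK))K)
  →14  IK
  →15  K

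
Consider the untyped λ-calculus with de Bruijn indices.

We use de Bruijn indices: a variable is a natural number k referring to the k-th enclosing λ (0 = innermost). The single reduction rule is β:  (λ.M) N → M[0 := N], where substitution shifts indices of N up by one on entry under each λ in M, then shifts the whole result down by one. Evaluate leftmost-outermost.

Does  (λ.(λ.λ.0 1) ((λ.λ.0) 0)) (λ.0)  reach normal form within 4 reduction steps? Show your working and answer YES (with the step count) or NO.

Answer: YES — reaches normal form λ.0 (λ.0) in 3 ≤ 4 steps

Derivation:
  start: (λ.(λ.λ.0 1) ((λ.λ.0) 0)) (λ.0)
  [1] (λ.λ.0 1) ((λ.λ.0) (λ.0))
  [2] λ.0 ((λ.λ.0) (λ.0))
  [3] λ.0 (λ.0)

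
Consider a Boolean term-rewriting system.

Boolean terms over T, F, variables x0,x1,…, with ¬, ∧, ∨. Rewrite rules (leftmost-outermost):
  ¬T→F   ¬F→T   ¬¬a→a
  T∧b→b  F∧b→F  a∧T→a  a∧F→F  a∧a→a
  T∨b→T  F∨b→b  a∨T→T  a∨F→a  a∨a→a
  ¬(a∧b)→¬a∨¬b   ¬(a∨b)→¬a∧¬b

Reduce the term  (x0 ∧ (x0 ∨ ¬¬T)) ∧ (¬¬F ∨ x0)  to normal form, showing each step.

Answer: normal form = x0  (in 6 steps)

Derivation:
  start: (x0 ∧ (x0 ∨ ¬¬T)) ∧ (¬¬F ∨ x0)
  [1] (x0 ∧ (x0 ∨ T)) ∧ (¬¬F ∨ x0)
  [2] (x0 ∧ T) ∧ (¬¬F ∨ x0)
  [3] x0 ∧ (¬¬F ∨ x0)
  [4] x0 ∧ (F ∨ x0)
  [5] x0 ∧ x0
  [6] x0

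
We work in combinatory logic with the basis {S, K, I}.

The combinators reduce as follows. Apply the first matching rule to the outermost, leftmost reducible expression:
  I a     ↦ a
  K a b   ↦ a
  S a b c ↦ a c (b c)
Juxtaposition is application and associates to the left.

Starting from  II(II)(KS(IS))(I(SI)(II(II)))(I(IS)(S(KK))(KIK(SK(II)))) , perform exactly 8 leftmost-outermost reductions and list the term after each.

Answer: after 8 steps: S(SI(II))(I(IS)(S(KK))(KIK(SK(II))))

Reduction:
  start: II(II)(KS(IS))(I(SI)(II(II)))(I(IS)(S(KK))(KIK(SK(II))))
  [1] I(II)(KS(IS))(I(SI)(II(II)))(I(IS)(S(KK))(KIK(SK(II))))
  [2] II(KS(IS))(I(SI)(II(II)))(I(IS)(S(KK))(KIK(SK(II))))
  [3] I(KS(IS))(I(SI)(II(II)))(I(IS)(S(KK))(KIK(SK(II))))
  [4] KS(IS)(I(SI)(II(II)))(I(IS)(S(KK))(KIK(SK(II))))
  [5] S(I(SI)(II(II)))(I(IS)(S(KK))(KIK(SK(II))))
  [6] S(SI(II(II)))(I(IS)(S(KK))(KIK(SK(II))))
  [7] S(SI(I(II)))(I(IS)(S(KK))(KIK(SK(II))))
  [8] S(SI(II))(I(IS)(S(KK))(KIK(SK(II))))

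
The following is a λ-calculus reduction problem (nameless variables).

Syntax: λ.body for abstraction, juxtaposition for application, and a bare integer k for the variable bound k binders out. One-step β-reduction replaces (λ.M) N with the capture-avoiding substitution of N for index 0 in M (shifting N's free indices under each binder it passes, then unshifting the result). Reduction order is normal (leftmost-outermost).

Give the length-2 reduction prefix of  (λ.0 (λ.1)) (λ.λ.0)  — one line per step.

  start: (λ.0 (λ.1)) (λ.λ.0)
  [1] (λ.λ.0) (λ.λ.λ.0)
  [2] λ.0

Answer: after 2 steps: λ.0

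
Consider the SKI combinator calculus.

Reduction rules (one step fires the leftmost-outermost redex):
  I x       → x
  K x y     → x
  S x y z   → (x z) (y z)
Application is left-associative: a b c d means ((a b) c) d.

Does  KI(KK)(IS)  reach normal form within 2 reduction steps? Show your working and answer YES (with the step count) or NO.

Answer: NO — after 2 steps the term is IS, not yet normal

Working:
  start: KI(KK)(IS)
  [1] I(IS)
  [2] IS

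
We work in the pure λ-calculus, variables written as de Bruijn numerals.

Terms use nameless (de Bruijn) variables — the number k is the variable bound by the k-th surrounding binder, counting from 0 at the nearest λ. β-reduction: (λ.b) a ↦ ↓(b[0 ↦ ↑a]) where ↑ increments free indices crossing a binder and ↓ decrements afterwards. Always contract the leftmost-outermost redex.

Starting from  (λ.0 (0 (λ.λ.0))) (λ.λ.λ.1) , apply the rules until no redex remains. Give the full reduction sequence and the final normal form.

  start: (λ.0 (0 (λ.λ.0))) (λ.λ.λ.1)
  →1  (λ.λ.λ.1) ((λ.λ.λ.1) (λ.λ.0))
  →2  λ.λ.1

Answer: normal form = λ.λ.1  (in 2 steps)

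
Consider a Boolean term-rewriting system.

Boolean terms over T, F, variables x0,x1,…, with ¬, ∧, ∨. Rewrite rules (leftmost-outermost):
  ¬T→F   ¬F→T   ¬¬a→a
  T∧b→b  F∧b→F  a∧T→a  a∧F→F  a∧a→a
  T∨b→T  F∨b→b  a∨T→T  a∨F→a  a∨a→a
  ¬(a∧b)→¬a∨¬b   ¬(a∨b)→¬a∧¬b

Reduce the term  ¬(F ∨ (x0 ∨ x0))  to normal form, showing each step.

Answer: normal form = ¬x0  (in 5 steps)

Working:
  start: ¬(F ∨ (x0 ∨ x0))
  [1] ¬F ∧ ¬(x0 ∨ x0)
  [2] T ∧ ¬(x0 ∨ x0)
  [3] ¬(x0 ∨ x0)
  [4] ¬x0 ∧ ¬x0
  [5] ¬x0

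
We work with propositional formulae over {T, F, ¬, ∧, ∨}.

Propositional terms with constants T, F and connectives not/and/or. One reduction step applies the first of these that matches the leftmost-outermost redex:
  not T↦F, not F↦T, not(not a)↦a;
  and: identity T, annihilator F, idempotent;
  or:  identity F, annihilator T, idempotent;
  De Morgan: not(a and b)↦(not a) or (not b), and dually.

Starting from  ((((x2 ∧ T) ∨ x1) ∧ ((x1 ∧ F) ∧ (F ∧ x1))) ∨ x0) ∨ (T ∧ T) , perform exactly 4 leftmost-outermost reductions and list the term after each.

Answer: after 4 steps: (F ∨ x0) ∨ (T ∧ T)

Working:
  start: ((((x2 ∧ T) ∨ x1) ∧ ((x1 ∧ F) ∧ (F ∧ x1))) ∨ x0) ∨ (T ∧ T)
  step 1: (((x2 ∨ x1) ∧ ((x1 ∧ F) ∧ (F ∧ x1))) ∨ x0) ∨ (T ∧ T)
  step 2: (((x2 ∨ x1) ∧ (F ∧ (F ∧ x1))) ∨ x0) ∨ (T ∧ T)
  step 3: (((x2 ∨ x1) ∧ F) ∨ x0) ∨ (T ∧ T)
  step 4: (F ∨ x0) ∨ (T ∧ T)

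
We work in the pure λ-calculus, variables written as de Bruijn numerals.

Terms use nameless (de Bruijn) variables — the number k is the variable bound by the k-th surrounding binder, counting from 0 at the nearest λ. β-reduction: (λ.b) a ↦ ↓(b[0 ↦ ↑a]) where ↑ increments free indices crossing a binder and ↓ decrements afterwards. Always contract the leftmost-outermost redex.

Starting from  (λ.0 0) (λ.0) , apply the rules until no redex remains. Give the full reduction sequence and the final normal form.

Answer: normal form = λ.0  (in 2 steps)

Derivation:
  start: (λ.0 0) (λ.0)
  step 1: (λ.0) (λ.0)
  step 2: λ.0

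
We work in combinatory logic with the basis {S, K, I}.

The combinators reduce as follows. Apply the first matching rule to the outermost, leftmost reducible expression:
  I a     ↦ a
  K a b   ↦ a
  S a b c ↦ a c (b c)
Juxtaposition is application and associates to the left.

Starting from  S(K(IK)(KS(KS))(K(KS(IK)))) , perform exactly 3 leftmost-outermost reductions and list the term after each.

Answer: after 3 steps: S(K(KS))

Derivation:
  start: S(K(IK)(KS(KS))(K(KS(IK))))
  step 1: S(IK(K(KS(IK))))
  step 2: S(K(K(KS(IK))))
  step 3: S(K(KS))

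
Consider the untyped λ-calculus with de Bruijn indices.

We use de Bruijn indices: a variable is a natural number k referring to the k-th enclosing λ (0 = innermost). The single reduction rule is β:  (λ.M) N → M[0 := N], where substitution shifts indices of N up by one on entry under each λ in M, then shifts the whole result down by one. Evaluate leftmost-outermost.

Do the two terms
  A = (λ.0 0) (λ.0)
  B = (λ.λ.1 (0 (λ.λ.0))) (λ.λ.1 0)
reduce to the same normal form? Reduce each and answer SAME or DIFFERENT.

Term A:
  start: (λ.0 0) (λ.0)
  [1] (λ.0) (λ.0)
  [2] λ.0

Term B:
  start: (λ.λ.1 (0 (λ.λ.0))) (λ.λ.1 0)
  [1] λ.(λ.λ.1 0) (0 (λ.λ.0))
  [2] λ.λ.1 (λ.λ.0) 0

Answer: DIFFERENT — A ⇓ λ.0, B ⇓ λ.λ.1 (λ.λ.0) 0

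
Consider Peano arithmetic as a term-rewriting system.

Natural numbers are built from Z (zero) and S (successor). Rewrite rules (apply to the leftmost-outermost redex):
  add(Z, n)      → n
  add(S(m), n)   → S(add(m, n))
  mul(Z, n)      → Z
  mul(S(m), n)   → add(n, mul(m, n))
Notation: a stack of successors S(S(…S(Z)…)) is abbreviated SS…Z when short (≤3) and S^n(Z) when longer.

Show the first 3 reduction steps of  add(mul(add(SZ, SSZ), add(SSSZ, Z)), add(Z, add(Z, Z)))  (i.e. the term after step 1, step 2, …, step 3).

  start: add(mul(add(SZ, SSZ), add(SSSZ, Z)), add(Z, add(Z, Z)))
  [1] add(mul(S(add(Z, SSZ)), add(SSSZ, Z)), add(Z, add(Z, Z)))
  [2] add(add(add(SSSZ, Z), mul(add(Z, SSZ), add(SSSZ, Z))), add(Z, add(Z, Z)))
  [3] add(add(S(add(SSZ, Z)), mul(add(Z, SSZ), add(SSSZ, Z))), add(Z, add(Z, Z)))

Answer: after 3 steps: add(add(S(add(SSZ, Z)), mul(add(Z, SSZ), add(SSSZ, Z))), add(Z, add(Z, Z)))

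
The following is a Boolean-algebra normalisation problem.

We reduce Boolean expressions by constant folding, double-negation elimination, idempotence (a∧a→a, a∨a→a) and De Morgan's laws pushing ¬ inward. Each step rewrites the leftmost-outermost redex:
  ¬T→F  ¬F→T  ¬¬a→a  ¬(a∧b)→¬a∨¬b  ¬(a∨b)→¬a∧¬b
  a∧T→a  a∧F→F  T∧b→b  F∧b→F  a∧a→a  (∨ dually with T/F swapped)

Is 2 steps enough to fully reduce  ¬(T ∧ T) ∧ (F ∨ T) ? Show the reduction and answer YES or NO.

Answer: NO — after 2 steps the term is ¬T ∧ (F ∨ T), not yet normal

Working:
  start: ¬(T ∧ T) ∧ (F ∨ T)
  [1] (¬T ∨ ¬T) ∧ (F ∨ T)
  [2] ¬T ∧ (F ∨ T)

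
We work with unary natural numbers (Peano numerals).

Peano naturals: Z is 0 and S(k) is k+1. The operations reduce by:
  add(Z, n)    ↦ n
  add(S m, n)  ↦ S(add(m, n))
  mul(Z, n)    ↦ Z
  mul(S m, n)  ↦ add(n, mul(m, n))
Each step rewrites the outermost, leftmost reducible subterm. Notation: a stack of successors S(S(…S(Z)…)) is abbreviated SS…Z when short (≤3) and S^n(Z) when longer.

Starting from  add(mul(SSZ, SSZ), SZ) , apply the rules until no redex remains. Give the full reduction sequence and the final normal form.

Answer: normal form = S^5(Z)  (in 14 steps)

Derivation:
  start: add(mul(SSZ, SSZ), SZ)
  [1] add(add(SSZ, mul(SZ, SSZ)), SZ)
  [2] add(S(add(SZ, mul(SZ, SSZ))), SZ)
  [3] S(add(add(SZ, mul(SZ, SSZ)), SZ))
  [4] S(add(S(add(Z, mul(SZ, SSZ))), SZ))
  [5] S(S(add(add(Z, mul(SZ, SSZ)), SZ)))
  [6] S(S(add(mul(SZ, SSZ), SZ)))
  [7] S(S(add(add(SSZ, mul(Z, SSZ)), SZ)))
  [8] S(S(add(S(add(SZ, mul(Z, SSZ))), SZ)))
  [9] S(S(S(add(add(SZ, mul(Z, SSZ)), SZ))))
  [10] S(S(S(add(S(add(Z, mul(Z, SSZ))), SZ))))
  [11] S(S(S(S(add(add(Z, mul(Z, SSZ)), SZ)))))
  [12] S(S(S(S(add(mul(Z, SSZ), SZ)))))
  [13] S(S(S(S(add(Z, SZ)))))
  [14] S^5(Z)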